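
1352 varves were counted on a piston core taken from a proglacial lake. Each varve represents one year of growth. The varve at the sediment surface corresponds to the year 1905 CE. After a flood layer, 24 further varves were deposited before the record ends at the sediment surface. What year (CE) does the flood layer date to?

There are 24 varves younger than the flood layer.
Counting back 24 years from 1905 CE places the flood layer in 1905 − 24 = 1881 CE.

1881 CE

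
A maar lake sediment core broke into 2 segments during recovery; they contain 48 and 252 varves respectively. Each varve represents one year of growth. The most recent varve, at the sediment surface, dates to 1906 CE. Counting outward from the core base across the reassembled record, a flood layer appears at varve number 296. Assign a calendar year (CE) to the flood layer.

1902 CE

Total varves = 48 + 252 = 300.
The flood layer sits at varve 296 from the core base, so 300 − 296 = 4 varves formed after it.
Counting back 4 years from 1906 CE places the flood layer in 1906 − 4 = 1902 CE.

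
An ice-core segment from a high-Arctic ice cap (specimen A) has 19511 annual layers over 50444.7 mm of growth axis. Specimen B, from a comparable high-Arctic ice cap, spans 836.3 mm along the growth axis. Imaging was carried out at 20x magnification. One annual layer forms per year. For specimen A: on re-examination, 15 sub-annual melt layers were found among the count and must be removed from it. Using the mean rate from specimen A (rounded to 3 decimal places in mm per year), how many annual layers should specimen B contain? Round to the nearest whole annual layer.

Specimen A: adjusted count: 19511 − 15 = 19496 annual layers.
A: Mean rate = 50444.7 mm / 19496 years ≈ 2.587 mm/year.
For B, 836.3 / 2.587 = 323.27 years ≈ 323 annual layers.

323 annual layers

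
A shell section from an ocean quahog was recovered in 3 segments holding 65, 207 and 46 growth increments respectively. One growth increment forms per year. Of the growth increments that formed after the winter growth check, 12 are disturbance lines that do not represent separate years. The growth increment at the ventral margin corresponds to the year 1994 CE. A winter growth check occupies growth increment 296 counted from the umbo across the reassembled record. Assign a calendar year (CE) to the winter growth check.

1984 CE

Total growth increments = 65 + 207 + 46 = 318.
The winter growth check sits at growth increment 296 from the umbo, so 318 − 296 = 22 growth increments formed after it.
22 − 12 false = 10 true growth increments after the winter growth check.
Counting back 10 years from 1994 CE places the winter growth check in 1994 − 10 = 1984 CE.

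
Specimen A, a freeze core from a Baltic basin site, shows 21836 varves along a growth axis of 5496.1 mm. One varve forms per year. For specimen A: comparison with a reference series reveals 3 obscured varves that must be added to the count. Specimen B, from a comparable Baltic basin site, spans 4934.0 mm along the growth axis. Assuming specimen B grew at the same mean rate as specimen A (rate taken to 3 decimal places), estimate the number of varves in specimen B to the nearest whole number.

19579 varves

Specimen A: after corrections the count is 21836 + 3 = 21839 varves.
A: 5496.1 mm over 21839 years gives 5496.1 / 21839 ≈ 0.252 mm/year.
For B, 4934.0 / 0.252 = 19579.37 years ≈ 19579 varves.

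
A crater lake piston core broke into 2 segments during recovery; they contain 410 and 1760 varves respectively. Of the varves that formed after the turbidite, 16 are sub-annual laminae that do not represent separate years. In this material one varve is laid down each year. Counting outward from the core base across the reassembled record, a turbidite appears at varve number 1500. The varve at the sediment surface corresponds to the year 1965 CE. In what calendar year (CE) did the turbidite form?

Total varves = 410 + 1760 = 2170.
The turbidite sits at varve 1500 from the core base, so 2170 − 1500 = 670 varves formed after it.
670 − 16 false = 654 true varves after the turbidite.
1965 − 654 = 1311 CE.

1311 CE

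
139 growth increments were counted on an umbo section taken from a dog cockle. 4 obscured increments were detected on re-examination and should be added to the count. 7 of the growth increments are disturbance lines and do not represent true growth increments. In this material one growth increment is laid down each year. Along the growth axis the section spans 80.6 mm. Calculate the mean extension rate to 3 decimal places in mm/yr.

0.593 mm/yr

After corrections the count is 139 − 7 + 4 = 136 growth increments.
80.6 mm over 136 years gives 80.6 / 136 ≈ 0.593 mm/yr.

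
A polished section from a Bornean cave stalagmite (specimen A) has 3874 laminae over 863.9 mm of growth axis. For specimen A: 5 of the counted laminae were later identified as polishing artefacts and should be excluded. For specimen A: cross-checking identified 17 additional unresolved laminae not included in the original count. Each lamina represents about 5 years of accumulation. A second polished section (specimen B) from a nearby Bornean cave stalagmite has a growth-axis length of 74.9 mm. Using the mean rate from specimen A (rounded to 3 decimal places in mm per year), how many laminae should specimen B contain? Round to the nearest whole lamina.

Specimen A: true lamina count = 3874 − 5 + 17 = 3886.
Specimen A: 3886 laminae at 5 years each span 3886 × 5 = 19430 years.
A: Extension rate ≈ 863.9 / 19430 = 0.044 mm/year.
For B, 74.9 / 0.044 = 1702.27 years; at 5 years per lamina that is 1702.27 / 5 ≈ 340 laminae.

340 laminae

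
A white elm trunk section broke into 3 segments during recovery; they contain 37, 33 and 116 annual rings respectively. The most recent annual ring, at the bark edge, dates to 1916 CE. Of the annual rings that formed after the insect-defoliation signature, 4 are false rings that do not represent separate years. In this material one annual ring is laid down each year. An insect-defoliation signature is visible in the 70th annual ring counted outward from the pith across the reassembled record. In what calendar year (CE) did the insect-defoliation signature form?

1804 CE

Total annual rings = 37 + 33 + 116 = 186.
Between annual ring 70 and the bark edge there are 186 − 70 = 116 annual rings.
116 − 4 false = 112 true annual rings after the insect-defoliation signature.
1916 − 112 = 1804 CE.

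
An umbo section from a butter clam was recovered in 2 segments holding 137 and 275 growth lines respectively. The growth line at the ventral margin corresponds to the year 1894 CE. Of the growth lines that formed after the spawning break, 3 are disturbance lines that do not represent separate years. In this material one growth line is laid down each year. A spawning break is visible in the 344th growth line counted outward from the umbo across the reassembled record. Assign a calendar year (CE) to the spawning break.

1829 CE

Total growth lines = 137 + 275 = 412.
The spawning break sits at growth line 344 from the umbo, so 412 − 344 = 68 growth lines formed after it.
68 − 3 false = 65 true growth lines after the spawning break.
The growth line at the ventral margin is 1894 CE, so the spawning break dates to 1894 − 65 = 1829 CE.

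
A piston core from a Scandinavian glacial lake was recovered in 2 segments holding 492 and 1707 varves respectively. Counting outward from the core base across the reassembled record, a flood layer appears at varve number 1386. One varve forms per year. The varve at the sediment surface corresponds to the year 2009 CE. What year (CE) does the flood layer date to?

1196 CE

Total varves = 492 + 1707 = 2199.
2199 − 1386 = 813 varves lie beyond the flood layer toward the sediment surface.
The varve at the sediment surface is 2009 CE, so the flood layer dates to 2009 − 813 = 1196 CE.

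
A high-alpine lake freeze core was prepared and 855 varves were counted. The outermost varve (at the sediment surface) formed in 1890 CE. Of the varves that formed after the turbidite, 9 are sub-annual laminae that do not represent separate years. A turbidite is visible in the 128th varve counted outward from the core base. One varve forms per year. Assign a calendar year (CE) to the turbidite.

The turbidite sits at varve 128 from the core base, so 855 − 128 = 727 varves formed after it.
Excluding 9 false varves: 727 − 9 = 718.
The varve at the sediment surface is 1890 CE, so the turbidite dates to 1890 − 718 = 1172 CE.

1172 CE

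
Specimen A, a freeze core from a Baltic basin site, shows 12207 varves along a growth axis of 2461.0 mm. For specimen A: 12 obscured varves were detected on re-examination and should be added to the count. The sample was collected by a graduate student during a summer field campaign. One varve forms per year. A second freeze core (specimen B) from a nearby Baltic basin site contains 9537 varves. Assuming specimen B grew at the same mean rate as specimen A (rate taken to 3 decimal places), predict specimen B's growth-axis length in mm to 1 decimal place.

Specimen A: adjusted count: 12207 + 12 = 12219 varves.
A: Mean rate = 2461.0 mm / 12219 years ≈ 0.201 mm/year.
Length of B = 0.201 × 9537 = 1916.9 mm.

1916.9 mm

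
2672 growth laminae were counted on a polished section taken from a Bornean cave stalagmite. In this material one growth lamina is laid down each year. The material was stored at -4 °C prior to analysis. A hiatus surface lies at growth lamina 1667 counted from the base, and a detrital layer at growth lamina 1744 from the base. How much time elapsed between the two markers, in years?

77 yr

The two markers are separated by 1744 − 1667 = 77 growth laminae.
That is 77 years at one growth lamina per year.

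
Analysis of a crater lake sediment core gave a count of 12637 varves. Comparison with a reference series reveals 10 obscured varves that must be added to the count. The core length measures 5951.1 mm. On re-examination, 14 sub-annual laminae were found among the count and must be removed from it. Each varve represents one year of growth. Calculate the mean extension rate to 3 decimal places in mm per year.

0.471 mm per year

True varve count = 12637 − 14 + 10 = 12633.
5951.1 mm over 12633 years gives 5951.1 / 12633 ≈ 0.471 mm per year.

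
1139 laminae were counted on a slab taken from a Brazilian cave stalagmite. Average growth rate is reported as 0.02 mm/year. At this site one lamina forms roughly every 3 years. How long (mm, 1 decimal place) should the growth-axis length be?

68.3 mm

Multiplying by 3 years per lamina: 1139 × 3 = 3417 years.
Length ≈ 0.02 × 3417 = 68.3 mm.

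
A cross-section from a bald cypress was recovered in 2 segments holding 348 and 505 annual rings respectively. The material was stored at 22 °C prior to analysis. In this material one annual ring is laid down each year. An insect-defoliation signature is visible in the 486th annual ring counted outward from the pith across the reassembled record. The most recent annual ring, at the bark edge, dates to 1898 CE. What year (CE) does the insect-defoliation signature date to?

Total annual rings = 348 + 505 = 853.
853 − 486 = 367 annual rings lie beyond the insect-defoliation signature toward the bark edge.
Counting back 367 years from 1898 CE places the insect-defoliation signature in 1898 − 367 = 1531 CE.

1531 CE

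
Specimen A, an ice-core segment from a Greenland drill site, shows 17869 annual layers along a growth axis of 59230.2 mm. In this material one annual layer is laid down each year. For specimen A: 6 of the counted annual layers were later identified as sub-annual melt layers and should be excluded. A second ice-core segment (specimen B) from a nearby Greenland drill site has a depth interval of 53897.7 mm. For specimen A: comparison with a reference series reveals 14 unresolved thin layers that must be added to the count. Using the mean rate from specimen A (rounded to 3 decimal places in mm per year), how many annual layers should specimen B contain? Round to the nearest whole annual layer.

16269 annual layers

Specimen A: true annual layer count = 17869 − 6 + 14 = 17877.
A: Mean rate = 59230.2 mm / 17877 years ≈ 3.313 mm/year.
For B, 53897.7 / 3.313 = 16268.55 years ≈ 16269 annual layers.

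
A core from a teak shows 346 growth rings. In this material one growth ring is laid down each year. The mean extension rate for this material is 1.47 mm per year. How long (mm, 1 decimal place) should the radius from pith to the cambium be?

The record spans 346 years at 1.47 mm per year.
Length ≈ 1.47 × 346 = 508.6 mm.

508.6 mm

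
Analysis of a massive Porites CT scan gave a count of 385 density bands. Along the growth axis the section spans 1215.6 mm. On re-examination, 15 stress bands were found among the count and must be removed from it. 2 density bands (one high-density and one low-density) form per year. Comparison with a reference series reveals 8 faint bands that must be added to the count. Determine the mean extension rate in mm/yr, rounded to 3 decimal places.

6.432 mm/yr

Correcting the raw count gives 385 − 15 + 8 = 378 true density bands.
Dividing by 2 density bands per year: 378 / 2 = 189 years.
Extension rate ≈ 1215.6 / 189 = 6.432 mm/yr.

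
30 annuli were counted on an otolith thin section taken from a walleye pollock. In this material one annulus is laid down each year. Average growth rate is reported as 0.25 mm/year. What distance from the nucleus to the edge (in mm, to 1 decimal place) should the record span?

30 years of growth are recorded.
30 years at 0.25 mm/year gives 0.25 × 30 = 7.5 mm.

7.5 mm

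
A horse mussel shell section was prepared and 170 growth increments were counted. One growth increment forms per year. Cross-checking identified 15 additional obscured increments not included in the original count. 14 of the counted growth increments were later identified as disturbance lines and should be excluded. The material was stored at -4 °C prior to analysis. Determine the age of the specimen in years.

After corrections the count is 170 − 14 + 15 = 171 growth increments.
One growth increment per year makes the duration 171 years.

171 years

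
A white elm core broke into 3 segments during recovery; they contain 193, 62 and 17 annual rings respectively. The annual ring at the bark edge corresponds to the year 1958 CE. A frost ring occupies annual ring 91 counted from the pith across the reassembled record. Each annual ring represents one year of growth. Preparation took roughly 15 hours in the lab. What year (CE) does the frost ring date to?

Total annual rings = 193 + 62 + 17 = 272.
The frost ring sits at annual ring 91 from the pith, so 272 − 91 = 181 annual rings formed after it.
1958 − 181 = 1777 CE.

1777 CE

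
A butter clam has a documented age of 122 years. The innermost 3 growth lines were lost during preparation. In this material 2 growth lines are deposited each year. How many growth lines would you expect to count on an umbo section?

241 growth lines

Expected growth lines: 122 × 2 = 244.
Less the 3 uncaptured growth lines: 244 − 3 = 241.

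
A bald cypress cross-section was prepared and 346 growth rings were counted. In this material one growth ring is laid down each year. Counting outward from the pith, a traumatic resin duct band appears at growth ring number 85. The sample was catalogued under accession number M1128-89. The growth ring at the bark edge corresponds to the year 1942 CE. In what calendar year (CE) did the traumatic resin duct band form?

346 − 85 = 261 growth rings lie beyond the traumatic resin duct band toward the bark edge.
Counting back 261 years from 1942 CE places the traumatic resin duct band in 1942 − 261 = 1681 CE.

1681 CE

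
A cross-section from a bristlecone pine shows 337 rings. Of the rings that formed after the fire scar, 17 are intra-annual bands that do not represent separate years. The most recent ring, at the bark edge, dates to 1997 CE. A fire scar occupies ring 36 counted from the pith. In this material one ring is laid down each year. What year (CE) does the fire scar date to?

1713 CE

337 − 36 = 301 rings lie beyond the fire scar toward the bark edge.
Removing the 17 false rings leaves 301 − 17 = 284 true rings beyond the fire scar.
1997 − 284 = 1713 CE.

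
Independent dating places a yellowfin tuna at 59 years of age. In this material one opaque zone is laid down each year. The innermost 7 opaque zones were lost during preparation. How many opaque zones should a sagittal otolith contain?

One opaque zone per year gives 59 opaque zones over 59 years.
Subtracting the 7 opaque zones not captured gives 59 − 7 = 52 opaque zones in the record.

52 opaque zones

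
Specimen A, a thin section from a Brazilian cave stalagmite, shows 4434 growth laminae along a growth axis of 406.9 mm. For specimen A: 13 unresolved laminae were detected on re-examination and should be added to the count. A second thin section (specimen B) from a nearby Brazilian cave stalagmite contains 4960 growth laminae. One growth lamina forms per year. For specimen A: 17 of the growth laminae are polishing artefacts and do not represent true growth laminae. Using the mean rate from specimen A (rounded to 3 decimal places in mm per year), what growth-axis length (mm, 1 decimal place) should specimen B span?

456.3 mm

Specimen A: correcting the raw count gives 4434 − 17 + 13 = 4430 true growth laminae.
A: Mean rate = 406.9 mm / 4430 years ≈ 0.092 mm/year.
B's length ≈ 0.092 × 4960 = 456.3 mm.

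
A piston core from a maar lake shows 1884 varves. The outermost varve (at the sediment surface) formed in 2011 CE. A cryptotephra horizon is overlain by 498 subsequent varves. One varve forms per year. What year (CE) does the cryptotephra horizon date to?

498 varves formed after the cryptotephra horizon.
The varve at the sediment surface is 2011 CE, so the cryptotephra horizon dates to 2011 − 498 = 1513 CE.

1513 CE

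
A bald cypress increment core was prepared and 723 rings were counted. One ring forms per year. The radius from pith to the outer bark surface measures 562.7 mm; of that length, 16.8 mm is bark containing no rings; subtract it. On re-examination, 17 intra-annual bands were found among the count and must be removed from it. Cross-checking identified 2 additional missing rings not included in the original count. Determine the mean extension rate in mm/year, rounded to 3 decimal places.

Correcting the raw count gives 723 − 17 + 2 = 708 true rings.
The growth record spans 562.7 − 16.8 = 545.9 mm.
545.9 mm over 708 years gives 545.9 / 708 ≈ 0.771 mm/year.

0.771 mm/year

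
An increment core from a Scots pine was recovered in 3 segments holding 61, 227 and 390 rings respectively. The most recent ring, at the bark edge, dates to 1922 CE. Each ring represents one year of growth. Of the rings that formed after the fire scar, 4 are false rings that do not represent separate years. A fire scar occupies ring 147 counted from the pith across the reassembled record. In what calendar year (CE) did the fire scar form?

Total rings = 61 + 227 + 390 = 678.
Between ring 147 and the bark edge there are 678 − 147 = 531 rings.
531 − 4 false = 527 true rings after the fire scar.
Counting back 527 years from 1922 CE places the fire scar in 1922 − 527 = 1395 CE.

1395 CE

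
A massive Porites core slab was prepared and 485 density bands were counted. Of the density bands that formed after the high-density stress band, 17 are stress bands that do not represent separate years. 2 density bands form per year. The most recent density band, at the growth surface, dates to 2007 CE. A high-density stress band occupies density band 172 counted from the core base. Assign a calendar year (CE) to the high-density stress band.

Between density band 172 and the growth surface there are 485 − 172 = 313 density bands.
Excluding 17 false density bands: 313 − 17 = 296.
Dividing by 2 density bands per year: 296 / 2 = 148 years.
Counting back 148 years from 2007 CE places the high-density stress band in 2007 − 148 = 1859 CE.

1859 CE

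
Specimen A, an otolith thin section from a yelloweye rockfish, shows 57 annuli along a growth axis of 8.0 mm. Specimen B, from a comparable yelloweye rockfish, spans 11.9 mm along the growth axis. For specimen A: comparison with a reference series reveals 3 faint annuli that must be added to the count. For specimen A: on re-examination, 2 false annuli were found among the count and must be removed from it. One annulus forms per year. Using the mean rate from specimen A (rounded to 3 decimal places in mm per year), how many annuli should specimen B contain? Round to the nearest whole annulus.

Specimen A: correcting the raw count gives 57 − 2 + 3 = 58 true annuli.
A: Extension rate ≈ 8.0 / 58 = 0.138 mm/yr.
For B, 11.9 / 0.138 = 86.23 years ≈ 86 annuli.

86 annuli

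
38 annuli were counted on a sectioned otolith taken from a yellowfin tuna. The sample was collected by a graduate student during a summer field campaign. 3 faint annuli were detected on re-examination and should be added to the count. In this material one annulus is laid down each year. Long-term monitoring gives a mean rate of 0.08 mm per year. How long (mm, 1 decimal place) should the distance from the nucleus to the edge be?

Correcting the raw count gives 38 + 3 = 41 true annuli.
Predicted length = 0.08 mm/year × 41 years = 3.3 mm.

3.3 mm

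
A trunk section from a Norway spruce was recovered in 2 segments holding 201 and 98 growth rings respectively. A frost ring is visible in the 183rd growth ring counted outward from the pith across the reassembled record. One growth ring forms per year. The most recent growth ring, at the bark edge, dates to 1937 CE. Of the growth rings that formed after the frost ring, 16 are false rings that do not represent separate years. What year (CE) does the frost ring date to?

Total growth rings = 201 + 98 = 299.
299 − 183 = 116 growth rings lie beyond the frost ring toward the bark edge.
Excluding 16 false growth rings: 116 − 16 = 100.
1937 − 100 = 1837 CE.

1837 CE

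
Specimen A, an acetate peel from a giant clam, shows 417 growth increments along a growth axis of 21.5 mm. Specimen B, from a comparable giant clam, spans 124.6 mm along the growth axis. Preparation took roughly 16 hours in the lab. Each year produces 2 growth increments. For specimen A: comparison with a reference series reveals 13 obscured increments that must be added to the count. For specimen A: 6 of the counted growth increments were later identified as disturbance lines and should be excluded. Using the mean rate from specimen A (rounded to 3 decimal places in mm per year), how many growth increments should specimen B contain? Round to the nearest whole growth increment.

Specimen A: correcting the raw count gives 417 − 6 + 13 = 424 true growth increments.
Specimen A: dividing by 2 growth increments per year: 424 / 2 = 212 years.
A: Mean rate = 21.5 mm / 212 years ≈ 0.101 mm per year.
B spans 124.6 / 0.101 = 1233.66 years; at 2 growth increments per year that is 1233.66 × 2 ≈ 2467 growth increments.

2467 growth increments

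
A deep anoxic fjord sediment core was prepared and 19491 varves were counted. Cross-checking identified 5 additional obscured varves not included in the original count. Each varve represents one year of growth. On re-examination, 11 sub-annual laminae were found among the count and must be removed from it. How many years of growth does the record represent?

19485 years

True varve count = 19491 − 11 + 5 = 19485.
One varve per year makes the duration 19485 years.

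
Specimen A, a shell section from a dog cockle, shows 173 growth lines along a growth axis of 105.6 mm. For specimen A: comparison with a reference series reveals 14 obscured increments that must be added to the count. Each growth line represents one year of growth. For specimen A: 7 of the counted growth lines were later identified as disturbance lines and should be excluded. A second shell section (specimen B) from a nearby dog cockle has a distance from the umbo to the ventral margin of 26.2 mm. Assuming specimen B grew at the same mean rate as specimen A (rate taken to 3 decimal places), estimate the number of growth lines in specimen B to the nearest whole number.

45 growth lines

Specimen A: true growth line count = 173 − 7 + 14 = 180.
A: Extension rate ≈ 105.6 / 180 = 0.587 mm/yr.
Specimen B: 26.2 mm / 0.587 mm per year = 44.63 years ≈ 45 growth lines.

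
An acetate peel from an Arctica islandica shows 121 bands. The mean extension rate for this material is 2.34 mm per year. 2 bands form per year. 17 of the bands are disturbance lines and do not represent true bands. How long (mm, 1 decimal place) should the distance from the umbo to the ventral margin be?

True band count = 121 − 17 = 104.
Dividing by 2 bands per year: 104 / 2 = 52 years.
52 years at 2.34 mm/year gives 2.34 × 52 = 121.7 mm.

121.7 mm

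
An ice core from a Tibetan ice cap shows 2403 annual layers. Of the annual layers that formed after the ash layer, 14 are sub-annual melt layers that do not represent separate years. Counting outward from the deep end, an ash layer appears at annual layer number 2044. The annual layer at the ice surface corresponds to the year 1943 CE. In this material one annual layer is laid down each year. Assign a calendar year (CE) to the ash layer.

2403 − 2044 = 359 annual layers lie beyond the ash layer toward the ice surface.
Excluding 14 false annual layers: 359 − 14 = 345.
The annual layer at the ice surface is 1943 CE, so the ash layer dates to 1943 − 345 = 1598 CE.

1598 CE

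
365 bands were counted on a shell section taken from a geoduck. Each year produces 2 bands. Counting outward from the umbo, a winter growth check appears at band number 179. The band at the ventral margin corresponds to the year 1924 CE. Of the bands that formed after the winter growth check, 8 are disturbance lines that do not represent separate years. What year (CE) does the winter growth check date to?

1835 CE

365 − 179 = 186 bands lie beyond the winter growth check toward the ventral margin.
Removing the 8 false bands leaves 186 − 8 = 178 true bands beyond the winter growth check.
Dividing by 2 bands per year: 178 / 2 = 89 years.
1924 − 89 = 1835 CE.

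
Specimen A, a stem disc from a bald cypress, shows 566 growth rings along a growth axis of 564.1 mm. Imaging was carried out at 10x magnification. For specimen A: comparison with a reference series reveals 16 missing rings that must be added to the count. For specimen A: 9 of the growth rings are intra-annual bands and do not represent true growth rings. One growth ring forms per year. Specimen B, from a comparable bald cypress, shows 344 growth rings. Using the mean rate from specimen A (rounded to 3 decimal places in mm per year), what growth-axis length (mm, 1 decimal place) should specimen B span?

Specimen A: true growth ring count = 566 − 9 + 16 = 573.
A: Extension rate ≈ 564.1 / 573 = 0.984 mm/year.
Length of B = 0.984 × 344 = 338.5 mm.

338.5 mm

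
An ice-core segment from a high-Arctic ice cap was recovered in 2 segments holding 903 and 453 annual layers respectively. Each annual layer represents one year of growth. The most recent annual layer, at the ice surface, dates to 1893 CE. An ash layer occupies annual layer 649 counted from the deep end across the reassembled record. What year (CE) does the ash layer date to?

1186 CE

Total annual layers = 903 + 453 = 1356.
Between annual layer 649 and the ice surface there are 1356 − 649 = 707 annual layers.
The annual layer at the ice surface is 1893 CE, so the ash layer dates to 1893 − 707 = 1186 CE.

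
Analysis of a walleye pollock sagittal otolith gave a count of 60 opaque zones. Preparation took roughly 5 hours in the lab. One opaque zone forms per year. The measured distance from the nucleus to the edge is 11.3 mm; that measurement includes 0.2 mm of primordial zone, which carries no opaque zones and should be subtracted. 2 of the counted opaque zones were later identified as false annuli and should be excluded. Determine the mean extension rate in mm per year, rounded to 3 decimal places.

0.191 mm per year

True opaque zone count = 60 − 2 = 58.
Net length = 11.3 − 0.2 = 11.1 mm.
Mean rate = 11.1 mm / 58 years ≈ 0.191 mm per year.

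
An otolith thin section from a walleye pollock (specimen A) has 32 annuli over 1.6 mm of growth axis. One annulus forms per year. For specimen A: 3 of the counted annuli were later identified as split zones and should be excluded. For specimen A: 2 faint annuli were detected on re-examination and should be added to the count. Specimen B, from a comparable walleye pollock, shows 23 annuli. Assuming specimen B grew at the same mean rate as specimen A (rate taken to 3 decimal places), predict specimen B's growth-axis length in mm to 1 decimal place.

1.2 mm

Specimen A: adjusted count: 32 − 3 + 2 = 31 annuli.
A: Mean rate = 1.6 mm / 31 years ≈ 0.052 mm/year.
B's length ≈ 0.052 × 23 = 1.2 mm.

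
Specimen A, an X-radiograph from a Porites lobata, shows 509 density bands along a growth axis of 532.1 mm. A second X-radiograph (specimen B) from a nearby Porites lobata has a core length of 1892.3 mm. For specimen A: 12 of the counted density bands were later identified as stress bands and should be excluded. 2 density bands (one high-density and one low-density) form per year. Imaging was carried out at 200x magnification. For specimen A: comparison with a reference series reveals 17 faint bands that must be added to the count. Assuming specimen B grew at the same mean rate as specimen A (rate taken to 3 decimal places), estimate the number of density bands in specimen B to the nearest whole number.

Specimen A: true density band count = 509 − 12 + 17 = 514.
Specimen A: 514 density bands at 2 per year is 514 / 2 = 257 years.
A: 532.1 mm over 257 years gives 532.1 / 257 ≈ 2.070 mm/yr.
Specimen B: 1892.3 mm / 2.070 mm per year = 914.15 years; at 2 density bands per year that is 914.15 × 2 ≈ 1828 density bands.

1828 density bands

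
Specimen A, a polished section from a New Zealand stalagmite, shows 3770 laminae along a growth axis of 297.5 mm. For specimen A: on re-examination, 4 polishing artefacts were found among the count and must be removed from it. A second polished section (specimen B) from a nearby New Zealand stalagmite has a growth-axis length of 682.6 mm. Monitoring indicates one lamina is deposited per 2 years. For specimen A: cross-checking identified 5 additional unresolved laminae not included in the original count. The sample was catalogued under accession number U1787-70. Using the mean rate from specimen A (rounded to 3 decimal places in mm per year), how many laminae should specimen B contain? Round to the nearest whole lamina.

8751 laminae

Specimen A: adjusted count: 3770 − 4 + 5 = 3771 laminae.
Specimen A: at 2 years per lamina, 3771 × 2 = 7542 years.
A: Extension rate ≈ 297.5 / 7542 = 0.039 mm per year.
B spans 682.6 / 0.039 = 17502.56 years; at 2 years per lamina that is 17502.56 / 2 ≈ 8751 laminae.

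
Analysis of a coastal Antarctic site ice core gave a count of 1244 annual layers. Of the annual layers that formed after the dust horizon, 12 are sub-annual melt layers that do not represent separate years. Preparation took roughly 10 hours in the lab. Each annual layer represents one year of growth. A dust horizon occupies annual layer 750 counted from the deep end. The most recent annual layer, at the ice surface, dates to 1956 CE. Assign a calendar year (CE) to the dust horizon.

Between annual layer 750 and the ice surface there are 1244 − 750 = 494 annual layers.
Removing the 12 false annual layers leaves 494 − 12 = 482 true annual layers beyond the dust horizon.
1956 − 482 = 1474 CE.

1474 CE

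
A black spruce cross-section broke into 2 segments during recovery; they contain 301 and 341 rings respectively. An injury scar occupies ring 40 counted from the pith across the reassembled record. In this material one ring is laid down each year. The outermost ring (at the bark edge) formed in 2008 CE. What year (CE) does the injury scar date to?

Total rings = 301 + 341 = 642.
Between ring 40 and the bark edge there are 642 − 40 = 602 rings.
Counting back 602 years from 2008 CE places the injury scar in 2008 − 602 = 1406 CE.

1406 CE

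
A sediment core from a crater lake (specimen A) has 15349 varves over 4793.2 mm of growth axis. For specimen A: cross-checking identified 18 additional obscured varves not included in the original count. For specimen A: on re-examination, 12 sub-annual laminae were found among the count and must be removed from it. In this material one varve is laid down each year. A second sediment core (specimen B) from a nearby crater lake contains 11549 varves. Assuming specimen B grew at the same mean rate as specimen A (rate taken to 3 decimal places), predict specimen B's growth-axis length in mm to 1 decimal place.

3603.3 mm

Specimen A: correcting the raw count gives 15349 − 12 + 18 = 15355 true varves.
A: 4793.2 mm over 15355 years gives 4793.2 / 15355 ≈ 0.312 mm/year.
Length of B = 0.312 × 11549 = 3603.3 mm.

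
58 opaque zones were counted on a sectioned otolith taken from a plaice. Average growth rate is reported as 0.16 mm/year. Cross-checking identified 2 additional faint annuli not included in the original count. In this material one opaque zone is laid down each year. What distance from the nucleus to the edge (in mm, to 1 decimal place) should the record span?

After corrections the count is 58 + 2 = 60 opaque zones.
Length ≈ 0.16 × 60 = 9.6 mm.

9.6 mm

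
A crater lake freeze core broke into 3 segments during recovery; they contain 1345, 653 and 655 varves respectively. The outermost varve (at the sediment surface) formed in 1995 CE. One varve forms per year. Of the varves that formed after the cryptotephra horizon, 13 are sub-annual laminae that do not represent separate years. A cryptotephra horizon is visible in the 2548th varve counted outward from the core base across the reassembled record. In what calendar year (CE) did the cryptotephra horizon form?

Total varves = 1345 + 653 + 655 = 2653.
Between varve 2548 and the sediment surface there are 2653 − 2548 = 105 varves.
Excluding 13 false varves: 105 − 13 = 92.
The varve at the sediment surface is 1995 CE, so the cryptotephra horizon dates to 1995 − 92 = 1903 CE.

1903 CE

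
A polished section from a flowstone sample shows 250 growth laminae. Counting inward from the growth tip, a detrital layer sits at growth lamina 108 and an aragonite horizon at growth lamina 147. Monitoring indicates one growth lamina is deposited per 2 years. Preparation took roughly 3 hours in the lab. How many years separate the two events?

78 years

147 − 108 = 39 growth laminae lie between the two events.
39 growth laminae at 2 years each span 39 × 2 = 78 years.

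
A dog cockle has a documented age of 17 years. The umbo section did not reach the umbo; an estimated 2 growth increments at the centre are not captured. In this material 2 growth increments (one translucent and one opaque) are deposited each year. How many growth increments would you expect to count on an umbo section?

Expected growth increments: 17 × 2 = 34.
Subtracting the 2 growth increments not captured gives 34 − 2 = 32 growth increments in the record.

32 growth increments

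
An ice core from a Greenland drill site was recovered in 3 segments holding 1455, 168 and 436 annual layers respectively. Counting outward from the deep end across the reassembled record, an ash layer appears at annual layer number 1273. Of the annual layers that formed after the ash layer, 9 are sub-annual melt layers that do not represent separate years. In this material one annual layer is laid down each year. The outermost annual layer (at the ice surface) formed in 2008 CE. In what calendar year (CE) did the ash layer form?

Total annual layers = 1455 + 168 + 436 = 2059.
Between annual layer 1273 and the ice surface there are 2059 − 1273 = 786 annual layers.
Removing the 9 false annual layers leaves 786 − 9 = 777 true annual layers beyond the ash layer.
Counting back 777 years from 2008 CE places the ash layer in 2008 − 777 = 1231 CE.

1231 CE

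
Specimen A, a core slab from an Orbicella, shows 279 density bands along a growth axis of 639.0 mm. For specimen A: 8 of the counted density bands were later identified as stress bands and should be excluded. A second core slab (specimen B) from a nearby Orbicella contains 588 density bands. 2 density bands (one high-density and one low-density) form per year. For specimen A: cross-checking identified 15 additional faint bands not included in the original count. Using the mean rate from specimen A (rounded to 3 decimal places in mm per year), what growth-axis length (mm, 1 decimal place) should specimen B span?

Specimen A: adjusted count: 279 − 8 + 15 = 286 density bands.
Specimen A: 286 density bands at 2 per year is 286 / 2 = 143 years.
A: 639.0 mm over 143 years gives 639.0 / 143 ≈ 4.469 mm per year.
Specimen B: dividing by 2 density bands per year: 588 / 2 = 294 years. Length of B = 4.469 × 294 = 1313.9 mm.

1313.9 mm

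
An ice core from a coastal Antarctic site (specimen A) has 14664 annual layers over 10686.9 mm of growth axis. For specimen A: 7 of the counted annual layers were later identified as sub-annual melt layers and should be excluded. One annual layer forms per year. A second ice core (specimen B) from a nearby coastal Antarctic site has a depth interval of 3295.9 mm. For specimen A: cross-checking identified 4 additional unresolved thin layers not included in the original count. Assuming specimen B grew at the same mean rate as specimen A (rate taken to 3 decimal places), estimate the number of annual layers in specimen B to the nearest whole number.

Specimen A: after corrections the count is 14664 − 7 + 4 = 14661 annual layers.
A: 10686.9 mm over 14661 years gives 10686.9 / 14661 ≈ 0.729 mm per year.
Specimen B: 3295.9 mm / 0.729 mm per year = 4521.12 years ≈ 4521 annual layers.

4521 annual layers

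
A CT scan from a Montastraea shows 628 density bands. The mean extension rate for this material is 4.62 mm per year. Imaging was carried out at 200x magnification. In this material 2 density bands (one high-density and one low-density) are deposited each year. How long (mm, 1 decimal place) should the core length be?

1450.7 mm

628 density bands at 2 per year is 628 / 2 = 314 years.
Predicted length = 4.62 mm/year × 314 years = 1450.7 mm.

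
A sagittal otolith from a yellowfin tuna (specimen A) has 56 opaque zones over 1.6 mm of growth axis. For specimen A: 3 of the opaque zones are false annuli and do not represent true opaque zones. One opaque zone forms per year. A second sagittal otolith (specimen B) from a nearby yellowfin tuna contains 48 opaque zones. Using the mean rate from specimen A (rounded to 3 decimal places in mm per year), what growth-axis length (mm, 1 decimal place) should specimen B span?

1.4 mm

Specimen A: after corrections the count is 56 − 3 = 53 opaque zones.
A: 1.6 mm over 53 years gives 1.6 / 53 ≈ 0.030 mm/yr.
Length of B = 0.030 × 48 = 1.4 mm.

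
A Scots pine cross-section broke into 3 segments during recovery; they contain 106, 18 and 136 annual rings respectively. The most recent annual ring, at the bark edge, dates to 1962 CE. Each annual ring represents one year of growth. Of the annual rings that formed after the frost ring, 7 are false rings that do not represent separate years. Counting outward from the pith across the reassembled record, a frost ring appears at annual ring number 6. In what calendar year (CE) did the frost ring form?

Total annual rings = 106 + 18 + 136 = 260.
Between annual ring 6 and the bark edge there are 260 − 6 = 254 annual rings.
Excluding 7 false annual rings: 254 − 7 = 247.
Counting back 247 years from 1962 CE places the frost ring in 1962 − 247 = 1715 CE.

1715 CE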